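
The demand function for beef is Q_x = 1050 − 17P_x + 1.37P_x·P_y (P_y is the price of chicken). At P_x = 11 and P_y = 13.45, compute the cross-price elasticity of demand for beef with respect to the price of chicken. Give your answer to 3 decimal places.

At P_x = 11 and P_y = 13.45: Q_x = 1065.691.
∂Q_x/∂P_y = 1.37P_x = 1.37(11) = 15.0700.
ε = (∂Q_x/∂P_y)(P_y/Q_x) = 15.0700 × (13.45/1065.691) ≈ 0.190.

0.190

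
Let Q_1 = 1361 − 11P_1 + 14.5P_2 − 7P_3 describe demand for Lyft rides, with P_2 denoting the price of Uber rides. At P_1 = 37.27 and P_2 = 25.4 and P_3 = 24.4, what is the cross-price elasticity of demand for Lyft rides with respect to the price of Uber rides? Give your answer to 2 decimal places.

At P_1 = 37.27 and P_2 = 25.4 and P_3 = 24.4: Q_1 = 1148.53.
∂Q_1/∂P_2 = 14.5.
ε = (∂Q_1/∂P_2)(P_2/Q_1) = 14.5 × (25.4/1148.53) ≈ 0.32.

0.32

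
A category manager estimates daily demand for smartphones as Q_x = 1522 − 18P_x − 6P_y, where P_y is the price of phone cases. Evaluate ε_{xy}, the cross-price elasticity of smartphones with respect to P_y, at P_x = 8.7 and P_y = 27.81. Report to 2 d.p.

-0.14

At P_x = 8.7 and P_y = 27.81: Q_x = 1198.54.
∂Q_x/∂P_y = -6.
ε = (∂Q_x/∂P_y)(P_y/Q_x) = -6 × (27.81/1198.54) ≈ -0.14.
Since ε < 0, smartphones and phone cases are complements.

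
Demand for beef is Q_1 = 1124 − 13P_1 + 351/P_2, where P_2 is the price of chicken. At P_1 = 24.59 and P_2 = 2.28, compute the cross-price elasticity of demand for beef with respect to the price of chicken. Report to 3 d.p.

At P_1 = 24.59 and P_2 = 2.28: Q_1 = 958.277.
∂Q_1/∂P_2 = −351/P_2² = -67.5208.
ε = (∂Q_1/∂P_2)(P_2/Q_1) = -67.5208 × (2.28/958.277) ≈ -0.161.

-0.161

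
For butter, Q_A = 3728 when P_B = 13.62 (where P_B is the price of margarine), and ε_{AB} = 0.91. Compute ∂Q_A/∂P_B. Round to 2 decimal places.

ε = (∂Q_A/∂P_B)·(P_B/Q_A) ⇒ ∂Q_A/∂P_B = ε·Q_A/P_B = 0.91 × 3728/13.62 ≈ 249.08.

249.08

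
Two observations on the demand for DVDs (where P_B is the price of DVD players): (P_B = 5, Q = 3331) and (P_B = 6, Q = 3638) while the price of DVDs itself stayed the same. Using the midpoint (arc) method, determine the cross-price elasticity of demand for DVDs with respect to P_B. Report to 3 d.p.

ΔQ_A = 3638 − 3331 = 307; ΔP_B = 6 − 5 = 1.
Midpoints: Q̄_A = 3484.5, P̄_B = 5.50.
ε = (ΔQ_A/Q̄_A)/(ΔP_B/P̄_B) = (307/3484.5)/(1/5.50) ≈ 0.485.
ε > 0: DVDs and DVD players are substitutes.

0.485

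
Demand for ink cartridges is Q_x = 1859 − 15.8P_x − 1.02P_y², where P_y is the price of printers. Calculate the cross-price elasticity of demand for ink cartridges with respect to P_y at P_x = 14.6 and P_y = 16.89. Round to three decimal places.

-0.435

At P_x = 14.6 and P_y = 16.89: Q_x = 1337.342.
∂Q_x/∂P_y = -2.04P_y = -2.04(16.89) = -34.4556.
ε = (∂Q_x/∂P_y)(P_y/Q_x) = -34.4556 × (16.89/1337.342) ≈ -0.435.
ε < 0: complements.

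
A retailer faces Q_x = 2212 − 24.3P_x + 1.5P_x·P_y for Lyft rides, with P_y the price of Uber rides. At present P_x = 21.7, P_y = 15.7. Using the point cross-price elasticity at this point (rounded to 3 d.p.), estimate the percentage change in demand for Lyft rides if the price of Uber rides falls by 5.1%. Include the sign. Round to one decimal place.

-1.2%

At P_x = 21.7, P_y = 15.7: Q_x = 2195.725.
∂Q_x/∂P_y = 1.5P_x = 32.5500.
ε = (∂Q_x/∂P_y)(P_y/Q_x) = 32.5500 × 15.7/2195.725 ≈ 0.233.
%ΔQ_x ≈ ε × %ΔP_y = 0.233 × (-5.1%) = -1.2%.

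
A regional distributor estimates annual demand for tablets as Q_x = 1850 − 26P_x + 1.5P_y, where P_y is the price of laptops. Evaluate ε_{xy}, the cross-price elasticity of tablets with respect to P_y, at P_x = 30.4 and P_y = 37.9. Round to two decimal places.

0.05

At P_x = 30.4 and P_y = 37.9: Q_x = 1116.45.
∂Q_x/∂P_y = 1.5.
ε = (∂Q_x/∂P_y)(P_y/Q_x) = 1.5 × (37.9/1116.45) ≈ 0.05.
Since ε > 0, tablets and laptops are substitutes.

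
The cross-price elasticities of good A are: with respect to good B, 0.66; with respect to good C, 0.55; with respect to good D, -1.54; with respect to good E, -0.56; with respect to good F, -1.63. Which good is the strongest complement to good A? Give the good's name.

good F

Complements have ε < 0. The most negative value is -1.63 (good F).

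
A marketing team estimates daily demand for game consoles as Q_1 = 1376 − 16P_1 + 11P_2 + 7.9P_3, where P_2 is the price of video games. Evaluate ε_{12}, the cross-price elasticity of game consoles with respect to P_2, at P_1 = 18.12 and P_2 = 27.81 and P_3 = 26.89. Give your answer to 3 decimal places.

0.191

At P_1 = 18.12 and P_2 = 27.81 and P_3 = 26.89: Q_1 = 1604.421.
∂Q_1/∂P_2 = 11.
ε = (∂Q_1/∂P_2)(P_2/Q_1) = 11 × (27.81/1604.421) ≈ 0.191.
Since ε > 0, game consoles and video games are substitutes.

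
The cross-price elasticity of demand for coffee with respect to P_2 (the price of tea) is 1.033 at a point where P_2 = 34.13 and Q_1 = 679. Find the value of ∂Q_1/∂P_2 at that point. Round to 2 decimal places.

20.55

ε = (∂Q_1/∂P_2)·(P_2/Q_1) ⇒ ∂Q_1/∂P_2 = ε·Q_1/P_2 = 1.033 × 679/34.13 ≈ 20.55.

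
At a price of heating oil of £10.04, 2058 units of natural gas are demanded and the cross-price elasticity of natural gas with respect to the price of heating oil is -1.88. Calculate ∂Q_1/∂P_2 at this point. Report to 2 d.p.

-385.36

ε = (∂Q_1/∂P_2)·(P_2/Q_1) ⇒ ∂Q_1/∂P_2 = ε·Q_1/P_2 = -1.88 × 2058/10.04 ≈ -385.36.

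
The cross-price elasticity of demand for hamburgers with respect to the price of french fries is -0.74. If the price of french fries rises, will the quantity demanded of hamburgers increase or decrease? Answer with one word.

ε < 0 and the price of french fries rises, so the quantity of hamburgers moves in the opposite direction: it decreases.

decrease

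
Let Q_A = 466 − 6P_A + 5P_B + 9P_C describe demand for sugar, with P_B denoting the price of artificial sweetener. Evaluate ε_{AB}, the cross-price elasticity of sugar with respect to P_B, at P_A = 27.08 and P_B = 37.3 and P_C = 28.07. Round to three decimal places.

At P_A = 27.08 and P_B = 37.3 and P_C = 28.07: Q_A = 742.65.
∂Q_A/∂P_B = 5.
ε = (∂Q_A/∂P_B)(P_B/Q_A) = 5 × (37.3/742.65) ≈ 0.251.

0.251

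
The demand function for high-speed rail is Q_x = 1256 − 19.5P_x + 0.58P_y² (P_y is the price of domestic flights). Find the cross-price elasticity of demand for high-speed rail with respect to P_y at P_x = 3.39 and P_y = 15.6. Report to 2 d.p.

0.21

At P_x = 3.39 and P_y = 15.6: Q_x = 1331.044.
∂Q_x/∂P_y = 1.16P_y = 1.16(15.6) = 18.0960.
ε = (∂Q_x/∂P_y)(P_y/Q_x) = 18.0960 × (15.6/1331.044) ≈ 0.21.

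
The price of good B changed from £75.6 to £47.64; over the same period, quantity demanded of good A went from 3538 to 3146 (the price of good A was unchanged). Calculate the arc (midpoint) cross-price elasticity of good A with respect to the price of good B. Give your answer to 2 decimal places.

ΔQ_A = 3146 − 3538 = -392; ΔP_B = 47.64 − 75.6 = -27.96.
Midpoints: Q̄_A = 3342.0, P̄_B = 61.62.
ε = (ΔQ_A/Q̄_A)/(ΔP_B/P̄_B) = (-392/3342.0)/(-27.96/61.62) ≈ 0.26.

0.26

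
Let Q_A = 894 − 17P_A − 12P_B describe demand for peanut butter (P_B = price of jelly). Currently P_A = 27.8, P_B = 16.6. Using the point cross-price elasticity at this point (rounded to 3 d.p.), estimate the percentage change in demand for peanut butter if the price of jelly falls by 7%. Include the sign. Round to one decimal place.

At P_A = 27.8, P_B = 16.6: Q_A = 222.2.
∂Q_A/∂P_B = -12.
ε = (∂Q_A/∂P_B)(P_B/Q_A) = -12.0000 × 16.6/222.2 ≈ -0.896.
%ΔQ_A ≈ ε × %ΔP_B = -0.896 × (-7%) = 6.3%.

6.3%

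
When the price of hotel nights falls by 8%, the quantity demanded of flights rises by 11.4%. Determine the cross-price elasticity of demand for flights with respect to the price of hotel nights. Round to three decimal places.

ε = (%ΔQ of flights) / (%ΔP of hotel nights) = (11.4%) / (-8%) ≈ -1.425.
Negative cross-price elasticity: complements.

-1.425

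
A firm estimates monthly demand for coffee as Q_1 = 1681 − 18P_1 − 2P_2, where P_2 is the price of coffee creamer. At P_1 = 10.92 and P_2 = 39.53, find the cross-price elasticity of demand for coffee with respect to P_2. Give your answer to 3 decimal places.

At P_1 = 10.92 and P_2 = 39.53: Q_1 = 1405.38.
∂Q_1/∂P_2 = -2.
ε = (∂Q_1/∂P_2)(P_2/Q_1) = -2 × (39.53/1405.38) ≈ -0.056.
Since ε < 0, coffee and coffee creamer are complements.

-0.056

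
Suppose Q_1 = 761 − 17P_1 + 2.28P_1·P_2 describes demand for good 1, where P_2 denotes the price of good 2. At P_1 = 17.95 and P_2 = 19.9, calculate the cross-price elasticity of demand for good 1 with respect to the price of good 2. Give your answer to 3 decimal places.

0.641

At P_1 = 17.95 and P_2 = 19.9: Q_1 = 1270.277.
∂Q_1/∂P_2 = 2.28P_1 = 2.28(17.95) = 40.9260.
ε = (∂Q_1/∂P_2)(P_2/Q_1) = 40.9260 × (19.9/1270.277) ≈ 0.641.
ε > 0: substitutes.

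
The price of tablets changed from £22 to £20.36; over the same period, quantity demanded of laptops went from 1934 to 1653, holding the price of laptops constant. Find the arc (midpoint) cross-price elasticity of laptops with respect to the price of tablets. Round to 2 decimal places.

2.02

ΔQ_A = 1653 − 1934 = -281; ΔP_B = 20.36 − 22 = -1.64.
Midpoints: Q̄_A = 1793.5, P̄_B = 21.18.
ε = (ΔQ_A/Q̄_A)/(ΔP_B/P̄_B) = (-281/1793.5)/(-1.64/21.18) ≈ 2.02.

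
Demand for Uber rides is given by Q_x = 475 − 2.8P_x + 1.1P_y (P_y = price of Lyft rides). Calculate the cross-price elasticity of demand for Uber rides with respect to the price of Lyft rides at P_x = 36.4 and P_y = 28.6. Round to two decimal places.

At P_x = 36.4 and P_y = 28.6: Q_x = 404.54.
∂Q_x/∂P_y = 1.1.
ε = (∂Q_x/∂P_y)(P_y/Q_x) = 1.1 × (28.6/404.54) ≈ 0.08.

0.08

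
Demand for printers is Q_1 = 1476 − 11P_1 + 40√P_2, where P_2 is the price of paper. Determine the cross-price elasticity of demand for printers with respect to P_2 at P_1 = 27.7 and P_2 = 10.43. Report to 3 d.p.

0.050

At P_1 = 27.7 and P_2 = 10.43: Q_1 = 1300.482.
∂Q_1/∂P_2 = 40/(2√P_2) = 40/(2√10.43) = 6.1928.
ε = (∂Q_1/∂P_2)(P_2/Q_1) = 6.1928 × (10.43/1300.482) ≈ 0.050.
ε > 0: substitutes.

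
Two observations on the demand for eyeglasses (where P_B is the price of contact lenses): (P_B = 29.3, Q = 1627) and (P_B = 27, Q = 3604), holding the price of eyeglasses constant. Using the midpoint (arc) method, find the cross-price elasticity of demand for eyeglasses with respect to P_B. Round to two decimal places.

-9.25

ΔQ_A = 3604 − 1627 = 1977; ΔP_B = 27 − 29.3 = -2.3.
Midpoints: Q̄_A = 2615.5, P̄_B = 28.15.
ε = (ΔQ_A/Q̄_A)/(ΔP_B/P̄_B) = (1977/2615.5)/(-2.3/28.15) ≈ -9.25.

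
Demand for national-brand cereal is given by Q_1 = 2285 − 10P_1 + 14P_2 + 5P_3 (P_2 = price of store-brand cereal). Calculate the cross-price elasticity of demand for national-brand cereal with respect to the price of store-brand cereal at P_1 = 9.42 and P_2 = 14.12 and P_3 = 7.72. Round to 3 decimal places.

0.081

At P_1 = 9.42 and P_2 = 14.12 and P_3 = 7.72: Q_1 = 2427.08.
∂Q_1/∂P_2 = 14.
ε = (∂Q_1/∂P_2)(P_2/Q_1) = 14 × (14.12/2427.08) ≈ 0.081.
Since ε > 0, national-brand cereal and store-brand cereal are substitutes.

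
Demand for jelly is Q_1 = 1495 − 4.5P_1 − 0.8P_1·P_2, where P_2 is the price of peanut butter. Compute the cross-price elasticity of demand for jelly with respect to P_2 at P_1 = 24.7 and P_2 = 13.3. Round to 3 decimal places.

-0.234

At P_1 = 24.7 and P_2 = 13.3: Q_1 = 1121.042.
∂Q_1/∂P_2 = -0.8P_1 = -0.8(24.7) = -19.7600.
ε = (∂Q_1/∂P_2)(P_2/Q_1) = -19.7600 × (13.3/1121.042) ≈ -0.234.
ε < 0: complements.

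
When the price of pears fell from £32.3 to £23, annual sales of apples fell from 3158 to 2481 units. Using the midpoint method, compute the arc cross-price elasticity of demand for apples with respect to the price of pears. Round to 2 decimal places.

0.71

ΔQ_A = 2481 − 3158 = -677; ΔP_B = 23 − 32.3 = -9.3.
Midpoints: Q̄_A = 2819.5, P̄_B = 27.65.
ε = (ΔQ_A/Q̄_A)/(ΔP_B/P̄_B) = (-677/2819.5)/(-9.3/27.65) ≈ 0.71.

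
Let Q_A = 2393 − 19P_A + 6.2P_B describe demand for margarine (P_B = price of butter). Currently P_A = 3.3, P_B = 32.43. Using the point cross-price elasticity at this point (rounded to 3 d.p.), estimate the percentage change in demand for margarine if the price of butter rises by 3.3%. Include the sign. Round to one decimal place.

0.3%

At P_A = 3.3, P_B = 32.43: Q_A = 2531.366.
∂Q_A/∂P_B = 6.2.
ε = (∂Q_A/∂P_B)(P_B/Q_A) = 6.2000 × 32.43/2531.366 ≈ 0.079.
%ΔQ_A ≈ ε × %ΔP_B = 0.079 × (3.3%) = 0.3%.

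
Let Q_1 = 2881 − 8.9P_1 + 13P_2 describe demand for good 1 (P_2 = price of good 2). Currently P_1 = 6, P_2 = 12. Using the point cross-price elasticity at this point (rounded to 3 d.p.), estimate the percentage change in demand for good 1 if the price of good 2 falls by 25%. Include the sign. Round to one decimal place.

-1.3%

At P_1 = 6, P_2 = 12: Q_1 = 2983.6.
∂Q_1/∂P_2 = 13.
ε = (∂Q_1/∂P_2)(P_2/Q_1) = 13.0000 × 12/2983.6 ≈ 0.052.
%ΔQ_1 ≈ ε × %ΔP_2 = 0.052 × (-25%) = -1.3%.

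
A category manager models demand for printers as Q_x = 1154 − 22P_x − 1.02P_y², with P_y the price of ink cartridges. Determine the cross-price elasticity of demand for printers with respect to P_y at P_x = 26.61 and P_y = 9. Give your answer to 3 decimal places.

At P_x = 26.61 and P_y = 9: Q_x = 485.96.
∂Q_x/∂P_y = -2.04P_y = -2.04(9) = -18.3600.
ε = (∂Q_x/∂P_y)(P_y/Q_x) = -18.3600 × (9/485.96) ≈ -0.340.
ε < 0: complements.

-0.340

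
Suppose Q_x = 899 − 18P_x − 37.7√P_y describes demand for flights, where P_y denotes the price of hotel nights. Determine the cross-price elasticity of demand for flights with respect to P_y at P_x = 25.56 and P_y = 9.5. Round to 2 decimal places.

At P_x = 25.56 and P_y = 9.5: Q_x = 322.721.
∂Q_x/∂P_y = -37.7/(2√P_y) = -37.7/(2√9.5) = -6.1157.
ε = (∂Q_x/∂P_y)(P_y/Q_x) = -6.1157 × (9.5/322.721) ≈ -0.18.
ε < 0: complements.

-0.18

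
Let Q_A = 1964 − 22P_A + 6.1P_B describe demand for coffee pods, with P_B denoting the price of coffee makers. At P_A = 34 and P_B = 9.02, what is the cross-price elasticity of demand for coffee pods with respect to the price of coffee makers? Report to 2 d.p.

At P_A = 34 and P_B = 9.02: Q_A = 1271.022.
∂Q_A/∂P_B = 6.1.
ε = (∂Q_A/∂P_B)(P_B/Q_A) = 6.1 × (9.02/1271.022) ≈ 0.04.
Since ε > 0, coffee pods and coffee makers are substitutes.

0.04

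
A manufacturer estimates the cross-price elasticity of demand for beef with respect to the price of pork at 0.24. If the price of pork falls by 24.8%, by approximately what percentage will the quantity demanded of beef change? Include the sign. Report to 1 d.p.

-6.0%

%ΔQ ≈ ε × %ΔP of pork = 0.24 × (-24.8%) = -6.0%.
Demand for beef falls by about 6.0%.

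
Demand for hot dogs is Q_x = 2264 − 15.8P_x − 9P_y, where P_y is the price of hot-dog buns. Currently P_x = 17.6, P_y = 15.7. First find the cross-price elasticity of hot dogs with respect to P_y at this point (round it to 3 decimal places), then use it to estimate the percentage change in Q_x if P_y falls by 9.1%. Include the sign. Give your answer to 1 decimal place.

At P_x = 17.6, P_y = 15.7: Q_x = 1844.62.
∂Q_x/∂P_y = -9.
ε = (∂Q_x/∂P_y)(P_y/Q_x) = -9.0000 × 15.7/1844.62 ≈ -0.077.
%ΔQ_x ≈ ε × %ΔP_y = -0.077 × (-9.1%) = 0.7%.

0.7%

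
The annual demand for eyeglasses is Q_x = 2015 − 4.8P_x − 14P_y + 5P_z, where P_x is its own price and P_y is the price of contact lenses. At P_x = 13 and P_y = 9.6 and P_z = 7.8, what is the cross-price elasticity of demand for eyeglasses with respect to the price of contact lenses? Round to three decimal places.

At P_x = 13 and P_y = 9.6 and P_z = 7.8: Q_x = 1857.2.
∂Q_x/∂P_y = -14.
ε = (∂Q_x/∂P_y)(P_y/Q_x) = -14 × (9.6/1857.2) ≈ -0.072.
Since ε < 0, eyeglasses and contact lenses are complements.

-0.072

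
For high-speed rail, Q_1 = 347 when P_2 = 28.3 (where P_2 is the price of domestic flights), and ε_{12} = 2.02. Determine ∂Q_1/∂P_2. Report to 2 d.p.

ε = (∂Q_1/∂P_2)·(P_2/Q_1) ⇒ ∂Q_1/∂P_2 = ε·Q_1/P_2 = 2.02 × 347/28.3 ≈ 24.77.

24.77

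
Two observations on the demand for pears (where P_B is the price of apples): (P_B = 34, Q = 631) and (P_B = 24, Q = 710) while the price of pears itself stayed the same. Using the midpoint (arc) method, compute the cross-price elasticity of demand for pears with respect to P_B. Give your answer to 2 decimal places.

-0.34

ΔQ_A = 710 − 631 = 79; ΔP_B = 24 − 34 = -10.
Midpoints: Q̄_A = 670.5, P̄_B = 29.00.
ε = (ΔQ_A/Q̄_A)/(ΔP_B/P̄_B) = (79/670.5)/(-10/29.00) ≈ -0.34.
ε < 0: pears and apples are complements.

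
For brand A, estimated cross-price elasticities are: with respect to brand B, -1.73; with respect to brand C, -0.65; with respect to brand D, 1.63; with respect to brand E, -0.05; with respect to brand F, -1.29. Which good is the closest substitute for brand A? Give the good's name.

Substitutes have ε > 0. Among the positive values, 1.63 (brand D) is largest.

brand D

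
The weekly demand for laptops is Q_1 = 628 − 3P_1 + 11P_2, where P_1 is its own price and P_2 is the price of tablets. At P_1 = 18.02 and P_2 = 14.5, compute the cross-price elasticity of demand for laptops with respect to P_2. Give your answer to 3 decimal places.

0.217

At P_1 = 18.02 and P_2 = 14.5: Q_1 = 733.44.
∂Q_1/∂P_2 = 11.
ε = (∂Q_1/∂P_2)(P_2/Q_1) = 11 × (14.5/733.44) ≈ 0.217.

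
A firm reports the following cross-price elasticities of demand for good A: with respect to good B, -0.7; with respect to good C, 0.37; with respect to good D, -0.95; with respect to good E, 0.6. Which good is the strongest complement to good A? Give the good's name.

good D

Complements have ε < 0. The most negative value is -0.95 (good D).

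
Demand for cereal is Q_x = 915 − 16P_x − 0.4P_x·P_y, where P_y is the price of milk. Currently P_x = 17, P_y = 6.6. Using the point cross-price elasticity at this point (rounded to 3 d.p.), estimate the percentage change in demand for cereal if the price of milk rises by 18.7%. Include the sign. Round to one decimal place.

-1.4%

At P_x = 17, P_y = 6.6: Q_x = 598.12.
∂Q_x/∂P_y = -0.4P_x = -6.8000.
ε = (∂Q_x/∂P_y)(P_y/Q_x) = -6.8000 × 6.6/598.12 ≈ -0.075.
%ΔQ_x ≈ ε × %ΔP_y = -0.075 × (18.7%) = -1.4%.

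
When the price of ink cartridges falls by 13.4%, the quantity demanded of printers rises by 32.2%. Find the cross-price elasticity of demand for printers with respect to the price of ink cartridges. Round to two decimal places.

ε = (%ΔQ of printers) / (%ΔP of ink cartridges) = (32.2%) / (-13.4%) ≈ -2.40.
Negative cross-price elasticity: complements.

-2.40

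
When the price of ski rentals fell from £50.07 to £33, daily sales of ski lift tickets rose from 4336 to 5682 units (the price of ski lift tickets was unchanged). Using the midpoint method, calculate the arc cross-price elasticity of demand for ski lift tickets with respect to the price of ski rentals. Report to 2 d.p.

ΔQ_A = 5682 − 4336 = 1346; ΔP_B = 33 − 50.07 = -17.07.
Midpoints: Q̄_A = 5009.0, P̄_B = 41.53.
ε = (ΔQ_A/Q̄_A)/(ΔP_B/P̄_B) = (1346/5009.0)/(-17.07/41.53) ≈ -0.65.
ε < 0: ski lift tickets and ski rentals are complements.

-0.65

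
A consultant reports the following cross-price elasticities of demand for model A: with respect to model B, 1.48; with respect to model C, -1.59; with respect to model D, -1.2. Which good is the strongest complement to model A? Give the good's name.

Complements have ε < 0. The most negative value is -1.59 (model C).

model C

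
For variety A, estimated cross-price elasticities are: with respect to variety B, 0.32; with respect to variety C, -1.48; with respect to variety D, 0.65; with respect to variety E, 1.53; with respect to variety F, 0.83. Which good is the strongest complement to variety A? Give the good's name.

variety C

Complements have ε < 0. The most negative value is -1.48 (variety C).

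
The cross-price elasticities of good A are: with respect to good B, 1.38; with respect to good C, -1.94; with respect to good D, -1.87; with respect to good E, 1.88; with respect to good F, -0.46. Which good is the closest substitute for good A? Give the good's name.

good E

Substitutes have ε > 0. Among the positive values, 1.88 (good E) is largest.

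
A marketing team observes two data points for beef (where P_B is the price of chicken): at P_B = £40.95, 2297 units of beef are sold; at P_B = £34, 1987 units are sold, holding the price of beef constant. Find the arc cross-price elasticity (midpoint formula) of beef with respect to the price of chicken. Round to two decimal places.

ΔQ_A = 1987 − 2297 = -310; ΔP_B = 34 − 40.95 = -6.95.
Midpoints: Q̄_A = 2142.0, P̄_B = 37.48.
ε = (ΔQ_A/Q̄_A)/(ΔP_B/P̄_B) = (-310/2142.0)/(-6.95/37.48) ≈ 0.78.

0.78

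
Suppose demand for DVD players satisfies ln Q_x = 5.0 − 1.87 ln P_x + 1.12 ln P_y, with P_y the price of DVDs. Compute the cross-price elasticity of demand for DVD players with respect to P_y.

In a log-linear (constant-elasticity) demand function, the coefficient on ln P_y is the cross-price elasticity.
ε = 1.12. Positive, so DVD players and DVDs are substitutes.

1.12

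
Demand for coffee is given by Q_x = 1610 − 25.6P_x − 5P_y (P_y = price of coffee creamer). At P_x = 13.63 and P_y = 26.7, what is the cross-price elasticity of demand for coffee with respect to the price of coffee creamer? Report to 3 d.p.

At P_x = 13.63 and P_y = 26.7: Q_x = 1127.572.
∂Q_x/∂P_y = -5.
ε = (∂Q_x/∂P_y)(P_y/Q_x) = -5 × (26.7/1127.572) ≈ -0.118.
Since ε < 0, coffee and coffee creamer are complements.

-0.118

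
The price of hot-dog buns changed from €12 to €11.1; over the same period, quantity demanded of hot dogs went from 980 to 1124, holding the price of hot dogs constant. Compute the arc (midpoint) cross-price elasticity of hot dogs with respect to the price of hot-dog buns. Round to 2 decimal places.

ΔQ_A = 1124 − 980 = 144; ΔP_B = 11.1 − 12 = -0.9.
Midpoints: Q̄_A = 1052.0, P̄_B = 11.55.
ε = (ΔQ_A/Q̄_A)/(ΔP_B/P̄_B) = (144/1052.0)/(-0.9/11.55) ≈ -1.76.

-1.76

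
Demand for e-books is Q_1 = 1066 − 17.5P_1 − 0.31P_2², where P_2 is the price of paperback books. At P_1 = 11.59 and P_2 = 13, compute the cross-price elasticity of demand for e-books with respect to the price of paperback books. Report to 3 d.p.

-0.129

At P_1 = 11.59 and P_2 = 13: Q_1 = 810.785.
∂Q_1/∂P_2 = -0.62P_2 = -0.62(13) = -8.0600.
ε = (∂Q_1/∂P_2)(P_2/Q_1) = -8.0600 × (13/810.785) ≈ -0.129.
ε < 0: complements.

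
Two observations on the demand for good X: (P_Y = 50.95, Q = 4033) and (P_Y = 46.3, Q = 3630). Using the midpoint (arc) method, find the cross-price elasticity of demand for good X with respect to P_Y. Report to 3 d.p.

1.100

ΔQ_X = 3630 − 4033 = -403; ΔP_Y = 46.3 − 50.95 = -4.65.
Midpoints: Q̄_X = 3831.5, P̄_Y = 48.62.
ε = (ΔQ_X/Q̄_X)/(ΔP_Y/P̄_Y) = (-403/3831.5)/(-4.65/48.62) ≈ 1.100.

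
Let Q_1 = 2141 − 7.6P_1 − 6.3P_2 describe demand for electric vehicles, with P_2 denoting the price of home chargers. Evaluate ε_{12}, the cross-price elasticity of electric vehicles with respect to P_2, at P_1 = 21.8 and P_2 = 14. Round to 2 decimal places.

-0.05

At P_1 = 21.8 and P_2 = 14: Q_1 = 1887.12.
∂Q_1/∂P_2 = -6.3.
ε = (∂Q_1/∂P_2)(P_2/Q_1) = -6.3 × (14/1887.12) ≈ -0.05.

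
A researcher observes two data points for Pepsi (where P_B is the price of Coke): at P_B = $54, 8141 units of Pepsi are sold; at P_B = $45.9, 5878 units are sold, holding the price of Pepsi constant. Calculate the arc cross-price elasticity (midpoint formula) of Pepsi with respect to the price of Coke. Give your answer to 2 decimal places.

ΔQ_A = 5878 − 8141 = -2263; ΔP_B = 45.9 − 54 = -8.1.
Midpoints: Q̄_A = 7009.5, P̄_B = 49.95.
ε = (ΔQ_A/Q̄_A)/(ΔP_B/P̄_B) = (-2263/7009.5)/(-8.1/49.95) ≈ 1.99.
ε > 0: Pepsi and Coke are substitutes.

1.99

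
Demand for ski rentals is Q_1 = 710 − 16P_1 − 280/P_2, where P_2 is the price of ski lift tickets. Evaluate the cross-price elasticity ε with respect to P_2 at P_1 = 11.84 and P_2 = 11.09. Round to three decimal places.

0.051

At P_1 = 11.84 and P_2 = 11.09: Q_1 = 495.312.
∂Q_1/∂P_2 = 280/P_2² = 2.2766.
ε = (∂Q_1/∂P_2)(P_2/Q_1) = 2.2766 × (11.09/495.312) ≈ 0.051.
ε > 0: substitutes.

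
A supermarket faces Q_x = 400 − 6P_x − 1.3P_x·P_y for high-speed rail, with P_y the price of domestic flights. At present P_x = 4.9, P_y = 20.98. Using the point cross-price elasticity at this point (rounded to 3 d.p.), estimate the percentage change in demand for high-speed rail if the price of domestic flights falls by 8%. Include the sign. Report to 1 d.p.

4.5%

At P_x = 4.9, P_y = 20.98: Q_x = 236.957.
∂Q_x/∂P_y = -1.3P_x = -6.3700.
ε = (∂Q_x/∂P_y)(P_y/Q_x) = -6.3700 × 20.98/236.957 ≈ -0.564.
%ΔQ_x ≈ ε × %ΔP_y = -0.564 × (-8%) = 4.5%.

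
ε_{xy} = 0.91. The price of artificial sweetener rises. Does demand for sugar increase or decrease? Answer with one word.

increase

ε > 0 and the price of artificial sweetener rises, so the quantity of sugar moves in the same direction: it increases.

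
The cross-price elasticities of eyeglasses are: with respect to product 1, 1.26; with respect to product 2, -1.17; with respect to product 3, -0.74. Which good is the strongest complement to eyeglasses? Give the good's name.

product 2

Complements have ε < 0. The most negative value is -1.17 (product 2).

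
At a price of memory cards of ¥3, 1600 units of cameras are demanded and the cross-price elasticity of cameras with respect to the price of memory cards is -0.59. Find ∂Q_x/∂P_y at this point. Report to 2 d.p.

ε = (∂Q_x/∂P_y)·(P_y/Q_x) ⇒ ∂Q_x/∂P_y = ε·Q_x/P_y = -0.59 × 1600/3 ≈ -314.67.

-314.67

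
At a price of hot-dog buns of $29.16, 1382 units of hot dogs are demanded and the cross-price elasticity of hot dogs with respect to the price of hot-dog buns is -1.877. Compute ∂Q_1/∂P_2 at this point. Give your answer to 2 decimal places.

-88.96

ε = (∂Q_1/∂P_2)·(P_2/Q_1) ⇒ ∂Q_1/∂P_2 = ε·Q_1/P_2 = -1.877 × 1382/29.16 ≈ -88.96.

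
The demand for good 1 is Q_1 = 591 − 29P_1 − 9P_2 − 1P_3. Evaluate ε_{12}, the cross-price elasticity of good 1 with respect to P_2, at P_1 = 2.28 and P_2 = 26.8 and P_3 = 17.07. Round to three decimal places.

-0.905

At P_1 = 2.28 and P_2 = 26.8 and P_3 = 17.07: Q_1 = 266.61.
∂Q_1/∂P_2 = -9.
ε = (∂Q_1/∂P_2)(P_2/Q_1) = -9 × (26.8/266.61) ≈ -0.905.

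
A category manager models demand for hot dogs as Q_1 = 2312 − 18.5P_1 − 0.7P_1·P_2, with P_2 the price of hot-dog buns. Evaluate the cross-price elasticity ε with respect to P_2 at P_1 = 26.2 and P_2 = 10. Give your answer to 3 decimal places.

At P_1 = 26.2 and P_2 = 10: Q_1 = 1643.9.
∂Q_1/∂P_2 = -0.7P_1 = -0.7(26.2) = -18.3400.
ε = (∂Q_1/∂P_2)(P_2/Q_1) = -18.3400 × (10/1643.9) ≈ -0.112.

-0.112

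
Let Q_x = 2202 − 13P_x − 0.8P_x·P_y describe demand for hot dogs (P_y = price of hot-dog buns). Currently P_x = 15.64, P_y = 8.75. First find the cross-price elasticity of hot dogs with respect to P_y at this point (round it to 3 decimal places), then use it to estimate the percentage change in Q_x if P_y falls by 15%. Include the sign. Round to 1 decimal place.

At P_x = 15.64, P_y = 8.75: Q_x = 1889.2.
∂Q_x/∂P_y = -0.8P_x = -12.5120.
ε = (∂Q_x/∂P_y)(P_y/Q_x) = -12.5120 × 8.75/1889.2 ≈ -0.058.
%ΔQ_x ≈ ε × %ΔP_y = -0.058 × (-15%) = 0.9%.

0.9%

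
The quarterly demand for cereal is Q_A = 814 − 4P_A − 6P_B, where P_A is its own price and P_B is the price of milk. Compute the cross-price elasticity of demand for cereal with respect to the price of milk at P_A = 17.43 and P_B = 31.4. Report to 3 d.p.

At P_A = 17.43 and P_B = 31.4: Q_A = 555.88.
∂Q_A/∂P_B = -6.
ε = (∂Q_A/∂P_B)(P_B/Q_A) = -6 × (31.4/555.88) ≈ -0.339.

-0.339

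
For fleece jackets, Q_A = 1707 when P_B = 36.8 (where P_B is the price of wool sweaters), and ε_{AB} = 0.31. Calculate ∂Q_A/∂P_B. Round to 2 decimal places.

ε = (∂Q_A/∂P_B)·(P_B/Q_A) ⇒ ∂Q_A/∂P_B = ε·Q_A/P_B = 0.31 × 1707/36.8 ≈ 14.38.

14.38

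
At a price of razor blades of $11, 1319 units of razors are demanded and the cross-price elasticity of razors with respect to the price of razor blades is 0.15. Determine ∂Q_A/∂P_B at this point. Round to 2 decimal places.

17.99

ε = (∂Q_A/∂P_B)·(P_B/Q_A) ⇒ ∂Q_A/∂P_B = ε·Q_A/P_B = 0.15 × 1319/11 ≈ 17.99.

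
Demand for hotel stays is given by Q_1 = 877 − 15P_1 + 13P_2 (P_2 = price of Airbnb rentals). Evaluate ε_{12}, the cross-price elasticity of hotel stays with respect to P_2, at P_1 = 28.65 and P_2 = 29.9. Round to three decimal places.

0.465

At P_1 = 28.65 and P_2 = 29.9: Q_1 = 835.95.
∂Q_1/∂P_2 = 13.
ε = (∂Q_1/∂P_2)(P_2/Q_1) = 13 × (29.9/835.95) ≈ 0.465.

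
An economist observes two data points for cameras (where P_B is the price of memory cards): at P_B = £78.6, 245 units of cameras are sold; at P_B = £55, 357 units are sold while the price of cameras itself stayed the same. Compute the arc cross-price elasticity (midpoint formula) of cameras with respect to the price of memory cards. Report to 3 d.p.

-1.053

ΔQ_A = 357 − 245 = 112; ΔP_B = 55 − 78.6 = -23.6.
Midpoints: Q̄_A = 301.0, P̄_B = 66.80.
ε = (ΔQ_A/Q̄_A)/(ΔP_B/P̄_B) = (112/301.0)/(-23.6/66.80) ≈ -1.053.
ε < 0: cameras and memory cards are complements.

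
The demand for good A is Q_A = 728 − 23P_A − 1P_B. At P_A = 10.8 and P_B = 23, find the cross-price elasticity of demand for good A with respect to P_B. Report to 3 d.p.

-0.050

At P_A = 10.8 and P_B = 23: Q_A = 456.6.
∂Q_A/∂P_B = -1.
ε = (∂Q_A/∂P_B)(P_B/Q_A) = -1 × (23/456.6) ≈ -0.050.
Since ε < 0, good A and good B are complements.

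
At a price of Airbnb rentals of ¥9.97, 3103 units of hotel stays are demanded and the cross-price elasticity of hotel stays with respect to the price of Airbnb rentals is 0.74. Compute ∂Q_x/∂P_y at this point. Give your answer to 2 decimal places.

ε = (∂Q_x/∂P_y)·(P_y/Q_x) ⇒ ∂Q_x/∂P_y = ε·Q_x/P_y = 0.74 × 3103/9.97 ≈ 230.31.

230.31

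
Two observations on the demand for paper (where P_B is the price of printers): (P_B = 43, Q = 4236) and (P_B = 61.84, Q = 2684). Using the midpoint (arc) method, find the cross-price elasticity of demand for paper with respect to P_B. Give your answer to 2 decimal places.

-1.25

ΔQ_A = 2684 − 4236 = -1552; ΔP_B = 61.84 − 43 = 18.84.
Midpoints: Q̄_A = 3460.0, P̄_B = 52.42.
ε = (ΔQ_A/Q̄_A)/(ΔP_B/P̄_B) = (-1552/3460.0)/(18.84/52.42) ≈ -1.25.
ε < 0: paper and printers are complements.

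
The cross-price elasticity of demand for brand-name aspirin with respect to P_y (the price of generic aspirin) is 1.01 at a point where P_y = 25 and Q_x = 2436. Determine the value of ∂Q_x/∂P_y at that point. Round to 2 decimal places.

98.41

ε = (∂Q_x/∂P_y)·(P_y/Q_x) ⇒ ∂Q_x/∂P_y = ε·Q_x/P_y = 1.01 × 2436/25 ≈ 98.41.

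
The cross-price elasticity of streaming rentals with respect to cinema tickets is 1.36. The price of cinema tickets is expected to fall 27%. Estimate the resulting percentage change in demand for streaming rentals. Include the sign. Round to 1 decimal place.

-36.7%

%ΔQ ≈ ε × %ΔP of cinema tickets = 1.36 × (-27%) = -36.7%.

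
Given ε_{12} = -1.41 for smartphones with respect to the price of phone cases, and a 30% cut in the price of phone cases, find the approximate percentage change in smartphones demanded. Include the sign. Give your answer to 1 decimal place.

42.3%

%ΔQ ≈ ε × %ΔP of phone cases = -1.41 × (-30%) = 42.3%.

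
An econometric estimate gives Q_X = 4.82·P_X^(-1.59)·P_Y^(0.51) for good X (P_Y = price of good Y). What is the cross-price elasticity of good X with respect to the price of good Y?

0.51

In a log-linear (constant-elasticity) demand function, the coefficient on the exponent of P_Y is the cross-price elasticity.
ε = 0.51. Positive, so good X and good Y are substitutes.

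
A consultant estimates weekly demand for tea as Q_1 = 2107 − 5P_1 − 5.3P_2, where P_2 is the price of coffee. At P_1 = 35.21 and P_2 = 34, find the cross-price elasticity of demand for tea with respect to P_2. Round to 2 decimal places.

At P_1 = 35.21 and P_2 = 34: Q_1 = 1750.75.
∂Q_1/∂P_2 = -5.3.
ε = (∂Q_1/∂P_2)(P_2/Q_1) = -5.3 × (34/1750.75) ≈ -0.10.
Since ε < 0, tea and coffee are complements.

-0.10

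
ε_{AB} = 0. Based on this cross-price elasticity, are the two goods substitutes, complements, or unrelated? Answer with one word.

unrelated

ε = 0: demand for good A does not respond to good B's price; the goods are unrelated.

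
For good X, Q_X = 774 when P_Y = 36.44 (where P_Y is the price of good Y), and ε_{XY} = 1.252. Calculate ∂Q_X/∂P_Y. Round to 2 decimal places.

ε = (∂Q_X/∂P_Y)·(P_Y/Q_X) ⇒ ∂Q_X/∂P_Y = ε·Q_X/P_Y = 1.252 × 774/36.44 ≈ 26.59.

26.59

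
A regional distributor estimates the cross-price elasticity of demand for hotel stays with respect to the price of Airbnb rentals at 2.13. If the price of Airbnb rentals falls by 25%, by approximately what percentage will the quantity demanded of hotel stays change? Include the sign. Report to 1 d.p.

%ΔQ ≈ ε × %ΔP of Airbnb rentals = 2.13 × (-25%) = -53.3%.
Demand for hotel stays falls by about 53.3%.

-53.3%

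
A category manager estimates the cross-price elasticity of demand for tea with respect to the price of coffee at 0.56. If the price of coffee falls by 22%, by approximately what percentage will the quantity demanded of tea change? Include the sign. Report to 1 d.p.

-12.3%

%ΔQ ≈ ε × %ΔP of coffee = 0.56 × (-22%) = -12.3%.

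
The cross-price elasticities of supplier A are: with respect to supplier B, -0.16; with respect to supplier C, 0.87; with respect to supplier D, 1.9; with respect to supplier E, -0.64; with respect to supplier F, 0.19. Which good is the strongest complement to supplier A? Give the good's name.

supplier E

Complements have ε < 0. The most negative value is -0.64 (supplier E).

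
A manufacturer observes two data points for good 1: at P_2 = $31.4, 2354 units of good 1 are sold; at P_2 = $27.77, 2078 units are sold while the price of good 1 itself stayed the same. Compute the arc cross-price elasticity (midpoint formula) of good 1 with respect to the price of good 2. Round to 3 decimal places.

ΔQ_1 = 2078 − 2354 = -276; ΔP_2 = 27.77 − 31.4 = -3.63.
Midpoints: Q̄_1 = 2216.0, P̄_2 = 29.59.
ε = (ΔQ_1/Q̄_1)/(ΔP_2/P̄_2) = (-276/2216.0)/(-3.63/29.59) ≈ 1.015.
ε > 0: good 1 and good 2 are substitutes.

1.015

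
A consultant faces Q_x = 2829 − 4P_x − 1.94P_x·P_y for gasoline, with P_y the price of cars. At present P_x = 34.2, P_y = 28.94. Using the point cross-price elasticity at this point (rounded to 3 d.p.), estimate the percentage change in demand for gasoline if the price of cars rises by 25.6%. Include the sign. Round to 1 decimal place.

At P_x = 34.2, P_y = 28.94: Q_x = 772.089.
∂Q_x/∂P_y = -1.94P_x = -66.3480.
ε = (∂Q_x/∂P_y)(P_y/Q_x) = -66.3480 × 28.94/772.089 ≈ -2.487.
%ΔQ_x ≈ ε × %ΔP_y = -2.487 × (25.6%) = -63.7%.

-63.7%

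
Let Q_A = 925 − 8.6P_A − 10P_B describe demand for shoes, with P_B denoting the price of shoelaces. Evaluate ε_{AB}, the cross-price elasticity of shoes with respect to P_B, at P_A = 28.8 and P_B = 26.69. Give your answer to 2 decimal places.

At P_A = 28.8 and P_B = 26.69: Q_A = 410.42.
∂Q_A/∂P_B = -10.
ε = (∂Q_A/∂P_B)(P_B/Q_A) = -10 × (26.69/410.42) ≈ -0.65.
Since ε < 0, shoes and shoelaces are complements.

-0.65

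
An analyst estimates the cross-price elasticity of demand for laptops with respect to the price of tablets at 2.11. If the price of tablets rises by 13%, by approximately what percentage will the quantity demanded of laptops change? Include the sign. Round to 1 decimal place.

%ΔQ ≈ ε × %ΔP of tablets = 2.11 × (13%) = 27.4%.
Demand for laptops rises by about 27.4%.

27.4%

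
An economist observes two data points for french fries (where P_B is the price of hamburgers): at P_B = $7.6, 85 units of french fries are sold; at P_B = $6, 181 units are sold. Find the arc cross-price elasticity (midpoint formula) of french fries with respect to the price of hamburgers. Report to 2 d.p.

ΔQ_A = 181 − 85 = 96; ΔP_B = 6 − 7.6 = -1.6.
Midpoints: Q̄_A = 133.0, P̄_B = 6.80.
ε = (ΔQ_A/Q̄_A)/(ΔP_B/P̄_B) = (96/133.0)/(-1.6/6.80) ≈ -3.07.
ε < 0: french fries and hamburgers are complements.

-3.07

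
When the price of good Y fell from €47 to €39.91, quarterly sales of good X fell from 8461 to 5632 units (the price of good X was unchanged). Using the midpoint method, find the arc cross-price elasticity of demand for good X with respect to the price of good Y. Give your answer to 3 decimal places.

2.461

ΔQ_X = 5632 − 8461 = -2829; ΔP_Y = 39.91 − 47 = -7.09.
Midpoints: Q̄_X = 7046.5, P̄_Y = 43.45.
ε = (ΔQ_X/Q̄_X)/(ΔP_Y/P̄_Y) = (-2829/7046.5)/(-7.09/43.45) ≈ 2.461.
ε > 0: good X and good Y are substitutes.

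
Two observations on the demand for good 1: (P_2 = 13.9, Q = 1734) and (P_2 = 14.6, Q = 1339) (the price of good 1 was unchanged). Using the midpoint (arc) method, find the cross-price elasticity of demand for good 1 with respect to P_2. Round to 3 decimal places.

-5.233

ΔQ_1 = 1339 − 1734 = -395; ΔP_2 = 14.6 − 13.9 = 0.7.
Midpoints: Q̄_1 = 1536.5, P̄_2 = 14.25.
ε = (ΔQ_1/Q̄_1)/(ΔP_2/P̄_2) = (-395/1536.5)/(0.7/14.25) ≈ -5.233.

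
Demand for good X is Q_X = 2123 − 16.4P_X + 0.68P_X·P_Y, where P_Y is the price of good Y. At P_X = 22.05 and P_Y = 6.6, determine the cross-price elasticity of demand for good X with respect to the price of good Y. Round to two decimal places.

At P_X = 22.05 and P_Y = 6.6: Q_X = 1860.340.
∂Q_X/∂P_Y = 0.68P_X = 0.68(22.05) = 14.9940.
ε = (∂Q_X/∂P_Y)(P_Y/Q_X) = 14.9940 × (6.6/1860.340) ≈ 0.05.
ε > 0: substitutes.

0.05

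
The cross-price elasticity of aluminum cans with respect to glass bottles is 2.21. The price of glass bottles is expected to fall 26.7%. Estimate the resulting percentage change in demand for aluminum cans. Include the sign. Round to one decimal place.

%ΔQ ≈ ε × %ΔP of glass bottles = 2.21 × (-26.7%) = -59.0%.
Demand for aluminum cans falls by about 59.0%.

-59.0%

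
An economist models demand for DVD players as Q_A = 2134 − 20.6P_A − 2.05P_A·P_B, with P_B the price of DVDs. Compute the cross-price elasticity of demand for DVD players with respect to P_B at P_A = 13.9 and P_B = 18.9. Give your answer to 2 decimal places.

-0.41

At P_A = 13.9 and P_B = 18.9: Q_A = 1309.104.
∂Q_A/∂P_B = -2.05P_A = -2.05(13.9) = -28.4950.
ε = (∂Q_A/∂P_B)(P_B/Q_A) = -28.4950 × (18.9/1309.104) ≈ -0.41.
ε < 0: complements.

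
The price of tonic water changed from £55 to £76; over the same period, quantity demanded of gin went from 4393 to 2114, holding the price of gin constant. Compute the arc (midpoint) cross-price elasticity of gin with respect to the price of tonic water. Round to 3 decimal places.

-2.185

ΔQ_A = 2114 − 4393 = -2279; ΔP_B = 76 − 55 = 21.
Midpoints: Q̄_A = 3253.5, P̄_B = 65.50.
ε = (ΔQ_A/Q̄_A)/(ΔP_B/P̄_B) = (-2279/3253.5)/(21/65.50) ≈ -2.185.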